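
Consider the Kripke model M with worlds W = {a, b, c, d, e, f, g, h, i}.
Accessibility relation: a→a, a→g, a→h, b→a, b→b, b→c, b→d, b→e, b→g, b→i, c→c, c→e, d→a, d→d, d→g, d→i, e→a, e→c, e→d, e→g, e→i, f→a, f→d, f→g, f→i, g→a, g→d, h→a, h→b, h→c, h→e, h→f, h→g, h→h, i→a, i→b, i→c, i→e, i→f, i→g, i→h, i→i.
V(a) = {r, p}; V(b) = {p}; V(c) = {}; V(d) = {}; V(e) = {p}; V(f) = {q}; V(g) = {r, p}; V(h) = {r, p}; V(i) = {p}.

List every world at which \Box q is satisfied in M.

Let φ = \Box q. Evaluate φ at each world:
  a (successors {a, g, h}): φ is false.
  b (successors {a, b, c, d, e, g, i}): φ is false.
  c (successors {c, e}): φ is false.
  d (successors {a, d, g, i}): φ is false.
  e (successors {a, c, d, g, i}): φ is false.
  f (successors {a, d, g, i}): φ is false.
  g (successors {a, d}): φ is false.
  h (successors {a, b, c, e, f, g, h}): φ is false.
  i (successors {a, b, c, e, f, g, h, i}): φ is false.
For instance, at i:
  At i: \Box q requires q at every successor {a, b, c, e, f, g, h, i}.
    q fails at a, so \Box q is false at i.
Satisfying worlds: none.

none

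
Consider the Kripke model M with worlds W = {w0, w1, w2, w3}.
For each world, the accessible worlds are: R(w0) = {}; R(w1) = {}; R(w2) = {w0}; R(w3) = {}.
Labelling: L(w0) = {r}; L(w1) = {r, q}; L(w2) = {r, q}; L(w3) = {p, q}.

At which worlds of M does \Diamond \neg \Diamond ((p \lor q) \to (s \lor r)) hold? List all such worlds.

w2

Let φ = \Diamond \neg \Diamond ((p \lor q) \to (s \lor r)). Evaluate φ at each world:
  w0 (successors ∅): φ is false.
  w1 (successors ∅): φ is false.
  w2 (successors {w0}): φ is true.
  w3 (successors ∅): φ is false.
For instance, at w2:
  At w2: \Diamond \neg \Diamond ((p \lor q) \to (s \lor r)) requires \neg \Diamond ((p \lor q) \to (s \lor r)) at some successor in {w0}.
    \neg \Diamond ((p \lor q) \to (s \lor r)) holds at w0, so \Diamond \neg \Diamond ((p \lor q) \to (s \lor r)) is true at w2.
      At w0: \Diamond ((p \lor q) \to (s \lor r)) is false, so \neg \Diamond ((p \lor q) \to (s \lor r)) is true.
Satisfying worlds: {w2}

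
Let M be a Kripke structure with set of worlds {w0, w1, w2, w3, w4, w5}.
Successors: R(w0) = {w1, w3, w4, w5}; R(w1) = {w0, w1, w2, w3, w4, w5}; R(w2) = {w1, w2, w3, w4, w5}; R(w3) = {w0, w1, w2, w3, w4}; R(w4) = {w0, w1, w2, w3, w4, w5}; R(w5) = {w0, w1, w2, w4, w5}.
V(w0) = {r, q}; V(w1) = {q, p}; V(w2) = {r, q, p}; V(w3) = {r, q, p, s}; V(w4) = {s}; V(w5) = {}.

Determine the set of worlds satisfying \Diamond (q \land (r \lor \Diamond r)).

Recall that \Diamond ψ holds at a world iff ψ holds at some accessible world.
Let φ = \Diamond (q \land (r \lor \Diamond r)). Evaluate φ at each world:
  w0 (successors {w1, w3, w4, w5}): φ is true.
  w1 (successors {w0, w1, w2, w3, w4, w5}): φ is true.
  w2 (successors {w1, w2, w3, w4, w5}): φ is true.
  w3 (successors {w0, w1, w2, w3, w4}): φ is true.
  w4 (successors {w0, w1, w2, w3, w4, w5}): φ is true.
  w5 (successors {w0, w1, w2, w4, w5}): φ is true.
For instance, at w3:
  At w3: \Diamond (q \land (r \lor \Diamond r)) requires q \land (r \lor \Diamond r) at some successor in {w0, w1, w2, w3, w4}.
    q \land (r \lor \Diamond r) holds at w0, so \Diamond (q \land (r \lor \Diamond r)) is true at w3.
      At w0: q is true, r \lor \Diamond r is true, so q \land (r \lor \Diamond r) is true.
Satisfying worlds: {w0, w1, w2, w3, w4, w5}

w0, w1, w2, w3, w4, w5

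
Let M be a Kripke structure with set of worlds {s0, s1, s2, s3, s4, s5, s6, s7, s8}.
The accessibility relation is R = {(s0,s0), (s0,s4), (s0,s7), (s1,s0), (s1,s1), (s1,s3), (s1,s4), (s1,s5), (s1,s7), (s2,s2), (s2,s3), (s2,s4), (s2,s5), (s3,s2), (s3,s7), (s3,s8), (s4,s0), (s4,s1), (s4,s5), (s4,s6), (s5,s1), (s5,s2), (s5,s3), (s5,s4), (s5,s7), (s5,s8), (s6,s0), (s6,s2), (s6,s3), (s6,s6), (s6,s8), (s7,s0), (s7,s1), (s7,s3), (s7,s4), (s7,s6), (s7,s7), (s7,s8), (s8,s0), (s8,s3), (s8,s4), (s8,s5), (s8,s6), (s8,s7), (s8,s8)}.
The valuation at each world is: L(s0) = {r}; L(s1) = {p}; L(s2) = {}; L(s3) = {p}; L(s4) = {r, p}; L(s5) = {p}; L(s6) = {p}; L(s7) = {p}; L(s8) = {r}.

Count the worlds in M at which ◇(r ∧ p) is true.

Let φ = ◇(r ∧ p). Evaluate φ at each world:
  s0 (successors {s0, s4, s7}): φ is true.
  s1 (successors {s0, s1, s3, s4, s5, s7}): φ is true.
  s2 (successors {s2, s3, s4, s5}): φ is true.
  s3 (successors {s2, s7, s8}): φ is false.
  s4 (successors {s0, s1, s5, s6}): φ is false.
  s5 (successors {s1, s2, s3, s4, s7, s8}): φ is true.
  s6 (successors {s0, s2, s3, s6, s8}): φ is false.
  s7 (successors {s0, s1, s3, s4, s6, s7, s8}): φ is true.
  s8 (successors {s0, s3, s4, s5, s6, s7, s8}): φ is true.
For instance, at s7:
  At s7: ◇(r ∧ p) requires r ∧ p at some successor in {s0, s1, s3, s4, s6, s7, s8}.
    r ∧ p holds at s4, so ◇(r ∧ p) is true at s7.
Satisfying worlds: {s0, s1, s2, s5, s7, s8}

6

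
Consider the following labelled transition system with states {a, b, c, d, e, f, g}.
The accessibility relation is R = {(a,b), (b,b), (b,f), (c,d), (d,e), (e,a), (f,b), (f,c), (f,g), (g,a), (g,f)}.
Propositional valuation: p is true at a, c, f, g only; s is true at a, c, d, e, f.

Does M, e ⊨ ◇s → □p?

Yes

At e: ◇s is true, □p is true, so ◇s → □p is true.
  At e: ◇s requires s at some successor in {a}.
    s holds at a, so ◇s is true at e.
  At e: □p requires p at every successor {a}.
    At a: p is true.
  So □p is true at e.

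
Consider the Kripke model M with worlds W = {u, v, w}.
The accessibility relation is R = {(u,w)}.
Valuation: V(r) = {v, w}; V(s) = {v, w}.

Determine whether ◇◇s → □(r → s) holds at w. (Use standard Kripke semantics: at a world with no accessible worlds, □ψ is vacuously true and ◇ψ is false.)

Yes

At w: ◇◇s is false, □(r → s) is true, so ◇◇s → □(r → s) is true.
  At w: no accessible worlds, so ◇◇s is false.
  At w: no accessible worlds, so □(r → s) holds vacuously.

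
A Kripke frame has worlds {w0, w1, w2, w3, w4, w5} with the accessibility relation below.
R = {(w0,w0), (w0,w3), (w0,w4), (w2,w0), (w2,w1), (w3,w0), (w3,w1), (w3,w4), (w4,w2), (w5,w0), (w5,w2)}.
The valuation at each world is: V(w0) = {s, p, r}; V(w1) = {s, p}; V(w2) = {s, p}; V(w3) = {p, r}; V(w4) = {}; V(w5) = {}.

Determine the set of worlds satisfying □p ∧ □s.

w1, w2, w4, w5

Let φ = □p ∧ □s. Evaluate φ at each world:
  w0 (successors {w0, w3, w4}): φ is false.
  w1 (successors ∅): φ is true.
  w2 (successors {w0, w1}): φ is true.
  w3 (successors {w0, w1, w4}): φ is false.
  w4 (successors {w2}): φ is true.
  w5 (successors {w0, w2}): φ is true.
For instance, at w4:
  At w4: □p is true, □s is true, so □p ∧ □s is true.
    At w4: □p requires p at every successor {w2}.
      At w2: p is true.
    So □p is true at w4.
    At w4: □s requires s at every successor {w2}.
      At w2: s is true.
    So □s is true at w4.
Satisfying worlds: {w1, w2, w4, w5}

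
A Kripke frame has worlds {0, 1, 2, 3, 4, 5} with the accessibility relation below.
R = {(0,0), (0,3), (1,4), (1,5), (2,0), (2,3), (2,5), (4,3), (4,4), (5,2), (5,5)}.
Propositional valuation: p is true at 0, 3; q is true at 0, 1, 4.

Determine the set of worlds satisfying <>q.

0, 1, 2, 4

Let φ = <>q. Evaluate φ at each world:
  0 (successors {0, 3}): φ is true.
  1 (successors {4, 5}): φ is true.
  2 (successors {0, 3, 5}): φ is true.
  3 (successors ∅): φ is false.
  4 (successors {3, 4}): φ is true.
  5 (successors {2, 5}): φ is false.
For instance, at 0:
  At 0: <>q requires q at some successor in {0, 3}.
    q holds at 0, so <>q is true at 0.
Satisfying worlds: {0, 1, 2, 4}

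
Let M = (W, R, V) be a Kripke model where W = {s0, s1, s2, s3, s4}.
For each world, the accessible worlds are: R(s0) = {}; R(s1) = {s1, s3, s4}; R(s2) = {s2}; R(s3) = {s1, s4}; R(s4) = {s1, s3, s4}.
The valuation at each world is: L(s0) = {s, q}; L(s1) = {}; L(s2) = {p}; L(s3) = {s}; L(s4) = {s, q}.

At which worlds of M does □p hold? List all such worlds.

Let φ = □p. Evaluate φ at each world:
  s0 (successors ∅): φ is true.
  s1 (successors {s1, s3, s4}): φ is false.
  s2 (successors {s2}): φ is true.
  s3 (successors {s1, s4}): φ is false.
  s4 (successors {s1, s3, s4}): φ is false.
For instance, at s4:
  At s4: □p requires p at every successor {s1, s3, s4}.
    p fails at s1, so □p is false at s4.
Satisfying worlds: {s0, s2}

s0, s2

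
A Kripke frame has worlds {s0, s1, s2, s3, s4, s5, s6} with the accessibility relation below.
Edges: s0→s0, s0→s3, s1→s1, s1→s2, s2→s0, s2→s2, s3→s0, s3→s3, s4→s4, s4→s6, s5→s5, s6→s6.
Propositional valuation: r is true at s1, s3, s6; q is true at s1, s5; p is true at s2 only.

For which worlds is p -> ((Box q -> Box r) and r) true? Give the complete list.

Let φ = p -> ((Box q -> Box r) and r). Evaluate φ at each world:
  s0 (successors {s0, s3}): φ is true.
  s1 (successors {s1, s2}): φ is true.
  s2 (successors {s0, s2}): φ is false.
  s3 (successors {s0, s3}): φ is true.
  s4 (successors {s4, s6}): φ is true.
  s5 (successors {s5}): φ is true.
  s6 (successors {s6}): φ is true.
For instance, at s4:
  At s4: p is false, (Box q -> Box r) and r is false, so p -> ((Box q -> Box r) and r) is true.
    At s4: Box q -> Box r is true, r is false, so (Box q -> Box r) and r is false.
      At s4: Box q is false, Box r is false, so Box q -> Box r is true.
Satisfying worlds: {s0, s1, s3, s4, s5, s6}

s0, s1, s3, s4, s5, s6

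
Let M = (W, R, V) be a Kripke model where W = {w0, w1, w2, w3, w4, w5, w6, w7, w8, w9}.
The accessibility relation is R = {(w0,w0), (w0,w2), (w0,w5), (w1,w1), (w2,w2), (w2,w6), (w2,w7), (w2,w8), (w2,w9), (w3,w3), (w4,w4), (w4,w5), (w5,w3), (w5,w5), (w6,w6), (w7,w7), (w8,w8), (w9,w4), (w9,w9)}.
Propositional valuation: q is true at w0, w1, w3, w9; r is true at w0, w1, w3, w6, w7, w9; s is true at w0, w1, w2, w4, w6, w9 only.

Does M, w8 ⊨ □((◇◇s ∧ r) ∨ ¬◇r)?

At w8: □((◇◇s ∧ r) ∨ ¬◇r) requires (◇◇s ∧ r) ∨ ¬◇r at every successor {w8}.
    At w8: ◇◇s ∧ r is false, ¬◇r is true, so (◇◇s ∧ r) ∨ ¬◇r is true.
      At w8: ◇◇s is false, r is false, so ◇◇s ∧ r is false.
      At w8: ◇r is false, so ¬◇r is true.
So □((◇◇s ∧ r) ∨ ¬◇r) is true at w8.

Yes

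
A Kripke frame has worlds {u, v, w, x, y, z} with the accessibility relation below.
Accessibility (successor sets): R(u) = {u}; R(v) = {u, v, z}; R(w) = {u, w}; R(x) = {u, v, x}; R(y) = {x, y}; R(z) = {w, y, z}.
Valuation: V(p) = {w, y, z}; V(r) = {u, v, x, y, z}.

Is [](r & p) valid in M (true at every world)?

No

Recall that []ψ holds at a world iff ψ holds at every accessible world, and <>ψ holds iff ψ holds at some accessible world.
Let φ = [](r & p). Evaluate φ at each world:
  u (successors {u}): φ is false.
  v (successors {u, v, z}): φ is false.
  w (successors {u, w}): φ is false.
  x (successors {u, v, x}): φ is false.
  y (successors {x, y}): φ is false.
  z (successors {w, y, z}): φ is false.
Detail at u (counterexample):
  At u: [](r & p) requires r & p at every successor {u}.
    r & p fails at u, so [](r & p) is false at u.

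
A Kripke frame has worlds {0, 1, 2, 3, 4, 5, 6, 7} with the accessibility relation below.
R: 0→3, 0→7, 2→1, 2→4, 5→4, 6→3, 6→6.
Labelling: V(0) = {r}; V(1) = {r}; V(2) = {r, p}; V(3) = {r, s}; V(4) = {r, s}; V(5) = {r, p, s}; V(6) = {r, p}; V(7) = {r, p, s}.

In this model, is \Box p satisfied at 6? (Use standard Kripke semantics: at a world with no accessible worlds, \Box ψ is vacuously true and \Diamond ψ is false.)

No

At 6: \Box p requires p at every successor {3, 6}.
  p fails at 3, so \Box p is false at 6.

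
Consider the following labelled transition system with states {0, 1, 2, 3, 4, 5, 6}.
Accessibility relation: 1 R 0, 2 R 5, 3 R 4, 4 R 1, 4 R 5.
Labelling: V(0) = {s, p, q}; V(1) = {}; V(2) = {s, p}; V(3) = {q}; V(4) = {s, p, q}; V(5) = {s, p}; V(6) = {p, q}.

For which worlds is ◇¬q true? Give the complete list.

Recall that ◇ψ holds at a world iff ψ holds at some accessible world.
Let φ = ◇¬q. Evaluate φ at each world:
  0 (successors ∅): φ is false.
  1 (successors {0}): φ is false.
  2 (successors {5}): φ is true.
  3 (successors {4}): φ is false.
  4 (successors {1, 5}): φ is true.
  5 (successors ∅): φ is false.
  6 (successors ∅): φ is false.
For instance, at 3:
  At 3: ◇¬q requires ¬q at some successor in {4}.
    At 4: ¬q is false.
  So ◇¬q is false at 3.
Satisfying worlds: {2, 4}

2, 4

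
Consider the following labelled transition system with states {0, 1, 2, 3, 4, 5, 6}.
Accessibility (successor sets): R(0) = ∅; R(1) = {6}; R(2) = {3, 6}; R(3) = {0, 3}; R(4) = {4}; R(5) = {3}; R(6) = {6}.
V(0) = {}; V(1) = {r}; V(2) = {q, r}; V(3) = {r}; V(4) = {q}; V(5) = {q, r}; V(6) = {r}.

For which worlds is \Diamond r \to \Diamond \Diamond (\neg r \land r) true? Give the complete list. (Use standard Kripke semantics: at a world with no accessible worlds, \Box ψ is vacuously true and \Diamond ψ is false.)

Let φ = \Diamond r \to \Diamond \Diamond (\neg r \land r). Evaluate φ at each world:
  0 (successors ∅): φ is true.
  1 (successors {6}): φ is false.
  2 (successors {3, 6}): φ is false.
  3 (successors {0, 3}): φ is false.
  4 (successors {4}): φ is true.
  5 (successors {3}): φ is false.
  6 (successors {6}): φ is false.
For instance, at 2:
  At 2: \Diamond r is true, \Diamond \Diamond (\neg r \land r) is false, so \Diamond r \to \Diamond \Diamond (\neg r \land r) is false.
    At 2: \Diamond r requires r at some successor in {3, 6}.
      r holds at 3, so \Diamond r is true at 2.
    At 2: \Diamond \Diamond (\neg r \land r) requires \Diamond (\neg r \land r) at some successor in {3, 6}.
      At 3: \Diamond (\neg r \land r) is false.
      At 6: \Diamond (\neg r \land r) is false.
    So \Diamond \Diamond (\neg r \land r) is false at 2.
Satisfying worlds: {0, 4}

0, 4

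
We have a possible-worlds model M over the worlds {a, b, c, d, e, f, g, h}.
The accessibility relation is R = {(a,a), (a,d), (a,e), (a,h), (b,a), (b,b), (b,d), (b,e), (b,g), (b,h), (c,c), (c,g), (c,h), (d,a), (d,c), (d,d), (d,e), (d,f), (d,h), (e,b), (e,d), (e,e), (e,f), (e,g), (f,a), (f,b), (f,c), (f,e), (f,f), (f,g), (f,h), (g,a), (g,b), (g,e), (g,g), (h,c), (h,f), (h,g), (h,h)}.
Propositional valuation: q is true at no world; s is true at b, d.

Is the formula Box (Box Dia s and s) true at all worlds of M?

Let φ = Box (Box Dia s and s). Evaluate φ at each world:
  a (successors {a, d, e, h}): φ is false.
  b (successors {a, b, d, e, g, h}): φ is false.
  c (successors {c, g, h}): φ is false.
  d (successors {a, c, d, e, f, h}): φ is false.
  e (successors {b, d, e, f, g}): φ is false.
  f (successors {a, b, c, e, f, g, h}): φ is false.
  g (successors {a, b, e, g}): φ is false.
  h (successors {c, f, g, h}): φ is false.
Detail at a (counterexample):
  At a: Box (Box Dia s and s) requires Box Dia s and s at every successor {a, d, e, h}.
    Box Dia s and s fails at a, so Box (Box Dia s and s) is false at a.
      At a: Box Dia s is false, s is false, so Box Dia s and s is false.

No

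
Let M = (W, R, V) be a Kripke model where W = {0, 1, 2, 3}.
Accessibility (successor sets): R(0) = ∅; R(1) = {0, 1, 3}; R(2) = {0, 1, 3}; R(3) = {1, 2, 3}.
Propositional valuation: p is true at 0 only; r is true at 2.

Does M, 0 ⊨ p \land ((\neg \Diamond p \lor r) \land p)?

Recall that \Diamond ψ holds at a world iff ψ holds at some accessible world.
At 0: p is true, (\neg \Diamond p \lor r) \land p is true, so p \land ((\neg \Diamond p \lor r) \land p) is true.
  At 0: \neg \Diamond p \lor r is true, p is true, so (\neg \Diamond p \lor r) \land p is true.
    At 0: \neg \Diamond p is true, r is false, so \neg \Diamond p \lor r is true.
      At 0: \Diamond p is false, so \neg \Diamond p is true.

Yes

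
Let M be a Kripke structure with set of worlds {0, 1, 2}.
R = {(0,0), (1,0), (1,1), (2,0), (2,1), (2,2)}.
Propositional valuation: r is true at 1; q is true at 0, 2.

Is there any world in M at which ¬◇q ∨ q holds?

Yes

Let φ = ¬◇q ∨ q. Evaluate φ at each world:
  0 (successors {0}): φ is true.
  1 (successors {0, 1}): φ is false.
  2 (successors {0, 1, 2}): φ is true.
Detail at 0 (witness):
  At 0: ¬◇q is false, q is true, so ¬◇q ∨ q is true.
    At 0: ◇q is true, so ¬◇q is false.
      At 0: ◇q requires q at some successor in {0}.
        q holds at 0, so ◇q is true at 0.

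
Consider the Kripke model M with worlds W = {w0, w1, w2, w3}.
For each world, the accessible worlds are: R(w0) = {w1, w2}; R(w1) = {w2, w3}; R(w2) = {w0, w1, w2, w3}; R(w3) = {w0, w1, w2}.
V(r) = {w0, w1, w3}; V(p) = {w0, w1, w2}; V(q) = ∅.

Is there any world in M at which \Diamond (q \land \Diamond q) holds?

No

Recall that \Diamond ψ holds at a world iff ψ holds at some accessible world.
Let φ = \Diamond (q \land \Diamond q). Evaluate φ at each world:
  w0 (successors {w1, w2}): φ is false.
  w1 (successors {w2, w3}): φ is false.
  w2 (successors {w0, w1, w2, w3}): φ is false.
  w3 (successors {w0, w1, w2}): φ is false.
For instance, at w2:
  At w2: \Diamond (q \land \Diamond q) requires q \land \Diamond q at some successor in {w0, w1, w2, w3}.
    At w0: q \land \Diamond q is false.
    At w1: q \land \Diamond q is false.
    At w2: q \land \Diamond q is false.
    At w3: q \land \Diamond q is false.
  So \Diamond (q \land \Diamond q) is false at w2.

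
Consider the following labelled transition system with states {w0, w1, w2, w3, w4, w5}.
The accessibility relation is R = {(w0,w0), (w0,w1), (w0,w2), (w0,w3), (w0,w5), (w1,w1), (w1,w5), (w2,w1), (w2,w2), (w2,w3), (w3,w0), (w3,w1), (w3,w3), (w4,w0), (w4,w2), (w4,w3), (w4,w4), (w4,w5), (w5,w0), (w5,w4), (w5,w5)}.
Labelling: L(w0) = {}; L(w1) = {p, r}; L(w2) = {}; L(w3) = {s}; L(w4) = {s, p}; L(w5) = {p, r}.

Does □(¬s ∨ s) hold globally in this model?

Yes

Let φ = □(¬s ∨ s). Evaluate φ at each world:
  w0 (successors {w0, w1, w2, w3, w5}): φ is true.
  w1 (successors {w1, w5}): φ is true.
  w2 (successors {w1, w2, w3}): φ is true.
  w3 (successors {w0, w1, w3}): φ is true.
  w4 (successors {w0, w2, w3, w4, w5}): φ is true.
  w5 (successors {w0, w4, w5}): φ is true.
For instance, at w5:
  At w5: □(¬s ∨ s) requires ¬s ∨ s at every successor {w0, w4, w5}.
    At w0: ¬s ∨ s is true.
    At w4: ¬s ∨ s is true.
    At w5: ¬s ∨ s is true.
  So □(¬s ∨ s) is true at w5.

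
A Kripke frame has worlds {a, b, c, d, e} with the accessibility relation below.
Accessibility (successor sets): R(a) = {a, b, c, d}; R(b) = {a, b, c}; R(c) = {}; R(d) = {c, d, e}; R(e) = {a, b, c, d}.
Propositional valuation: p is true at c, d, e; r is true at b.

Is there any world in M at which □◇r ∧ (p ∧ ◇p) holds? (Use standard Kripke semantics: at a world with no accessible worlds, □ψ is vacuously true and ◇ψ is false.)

No

Let φ = □◇r ∧ (p ∧ ◇p). Evaluate φ at each world:
  a (successors {a, b, c, d}): φ is false.
  b (successors {a, b, c}): φ is false.
  c (successors ∅): φ is false.
  d (successors {c, d, e}): φ is false.
  e (successors {a, b, c, d}): φ is false.
For instance, at b:
  At b: □◇r is false, p ∧ ◇p is false, so □◇r ∧ (p ∧ ◇p) is false.
    At b: □◇r requires ◇r at every successor {a, b, c}.
      ◇r fails at c, so □◇r is false at b.
    At b: p is false, ◇p is true, so p ∧ ◇p is false.
      At b: ◇p requires p at some successor in {a, b, c}.
        p holds at c, so ◇p is true at b.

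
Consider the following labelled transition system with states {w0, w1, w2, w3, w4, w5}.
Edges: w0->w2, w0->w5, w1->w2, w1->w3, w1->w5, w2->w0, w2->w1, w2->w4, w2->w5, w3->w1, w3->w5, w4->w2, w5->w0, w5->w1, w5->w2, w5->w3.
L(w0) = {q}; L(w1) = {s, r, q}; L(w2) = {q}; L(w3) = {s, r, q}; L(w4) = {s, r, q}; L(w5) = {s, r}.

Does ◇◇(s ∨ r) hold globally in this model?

Let φ = ◇◇(s ∨ r). Evaluate φ at each world:
  w0 (successors {w2, w5}): φ is true.
  w1 (successors {w2, w3, w5}): φ is true.
  w2 (successors {w0, w1, w4, w5}): φ is true.
  w3 (successors {w1, w5}): φ is true.
  w4 (successors {w2}): φ is true.
  w5 (successors {w0, w1, w2, w3}): φ is true.
For instance, at w1:
  At w1: ◇◇(s ∨ r) requires ◇(s ∨ r) at some successor in {w2, w3, w5}.
    ◇(s ∨ r) holds at w2, so ◇◇(s ∨ r) is true at w1.
      At w2: ◇(s ∨ r) requires s ∨ r at some successor in {w0, w1, w4, w5}.
        s ∨ r holds at w1, so ◇(s ∨ r) is true at w2.

Yes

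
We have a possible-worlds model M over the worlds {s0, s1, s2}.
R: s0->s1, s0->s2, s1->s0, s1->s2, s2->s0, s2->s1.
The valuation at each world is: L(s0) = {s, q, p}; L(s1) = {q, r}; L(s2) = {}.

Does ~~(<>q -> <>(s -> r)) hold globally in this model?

Yes

Let φ = ~~(<>q -> <>(s -> r)). Evaluate φ at each world:
  s0 (successors {s1, s2}): φ is true.
  s1 (successors {s0, s2}): φ is true.
  s2 (successors {s0, s1}): φ is true.
For instance, at s2:
  At s2: ~(<>q -> <>(s -> r)) is false, so ~~(<>q -> <>(s -> r)) is true.
    At s2: <>q -> <>(s -> r) is true, so ~(<>q -> <>(s -> r)) is false.
      At s2: <>q is true, <>(s -> r) is true, so <>q -> <>(s -> r) is true.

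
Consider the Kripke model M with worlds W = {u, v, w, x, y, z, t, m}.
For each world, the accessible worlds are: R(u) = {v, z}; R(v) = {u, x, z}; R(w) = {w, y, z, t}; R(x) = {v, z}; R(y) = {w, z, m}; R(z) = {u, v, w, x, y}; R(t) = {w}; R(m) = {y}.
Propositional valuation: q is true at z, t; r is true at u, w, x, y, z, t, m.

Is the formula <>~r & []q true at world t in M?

No

At t: <>~r is false, []q is false, so <>~r & []q is false.
  At t: <>~r requires ~r at some successor in {w}.
    At w: ~r is false.
  So <>~r is false at t.
  At t: []q requires q at every successor {w}.
    q fails at w, so []q is false at t.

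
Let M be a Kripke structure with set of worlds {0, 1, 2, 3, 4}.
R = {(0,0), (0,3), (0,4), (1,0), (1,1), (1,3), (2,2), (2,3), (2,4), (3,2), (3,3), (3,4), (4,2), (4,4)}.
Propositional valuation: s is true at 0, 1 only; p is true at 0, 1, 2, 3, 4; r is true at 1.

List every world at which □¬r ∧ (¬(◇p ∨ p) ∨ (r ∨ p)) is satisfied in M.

Let φ = □¬r ∧ (¬(◇p ∨ p) ∨ (r ∨ p)). Evaluate φ at each world:
  0 (successors {0, 3, 4}): φ is true.
  1 (successors {0, 1, 3}): φ is false.
  2 (successors {2, 3, 4}): φ is true.
  3 (successors {2, 3, 4}): φ is true.
  4 (successors {2, 4}): φ is true.
For instance, at 0:
  At 0: □¬r is true, ¬(◇p ∨ p) ∨ (r ∨ p) is true, so □¬r ∧ (¬(◇p ∨ p) ∨ (r ∨ p)) is true.
    At 0: □¬r requires ¬r at every successor {0, 3, 4}.
      At 0: ¬r is true.
      At 3: ¬r is true.
      At 4: ¬r is true.
    So □¬r is true at 0.
    At 0: ¬(◇p ∨ p) is false, r ∨ p is true, so ¬(◇p ∨ p) ∨ (r ∨ p) is true.
      At 0: ◇p ∨ p is true, so ¬(◇p ∨ p) is false.
Satisfying worlds: {0, 2, 3, 4}

0, 2, 3, 4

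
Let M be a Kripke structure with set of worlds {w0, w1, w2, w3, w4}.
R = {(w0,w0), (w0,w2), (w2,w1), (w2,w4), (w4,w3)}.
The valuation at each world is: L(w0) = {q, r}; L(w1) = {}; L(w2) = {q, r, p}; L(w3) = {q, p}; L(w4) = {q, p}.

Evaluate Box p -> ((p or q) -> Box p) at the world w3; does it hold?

Yes

At w3: Box p is true, (p or q) -> Box p is true, so Box p -> ((p or q) -> Box p) is true.
  At w3: no accessible worlds, so Box p holds vacuously.
  At w3: p or q is true, Box p is true, so (p or q) -> Box p is true.
    At w3: no accessible worlds, so Box p holds vacuously.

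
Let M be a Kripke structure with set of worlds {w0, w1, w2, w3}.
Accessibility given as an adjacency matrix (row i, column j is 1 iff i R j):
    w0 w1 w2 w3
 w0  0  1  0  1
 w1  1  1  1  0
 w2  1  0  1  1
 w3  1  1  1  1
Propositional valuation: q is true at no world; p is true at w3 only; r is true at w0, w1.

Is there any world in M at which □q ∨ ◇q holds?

No

Let φ = □q ∨ ◇q. Evaluate φ at each world:
  w0 (successors {w1, w3}): φ is false.
  w1 (successors {w0, w1, w2}): φ is false.
  w2 (successors {w0, w2, w3}): φ is false.
  w3 (successors {w0, w1, w2, w3}): φ is false.
For instance, at w2:
  At w2: □q is false, ◇q is false, so □q ∨ ◇q is false.
    At w2: □q requires q at every successor {w0, w2, w3}.
      q fails at w0, so □q is false at w2.
    At w2: ◇q requires q at some successor in {w0, w2, w3}.
      At w0: q is false.
      At w2: q is false.
      At w3: q is false.
    So ◇q is false at w2.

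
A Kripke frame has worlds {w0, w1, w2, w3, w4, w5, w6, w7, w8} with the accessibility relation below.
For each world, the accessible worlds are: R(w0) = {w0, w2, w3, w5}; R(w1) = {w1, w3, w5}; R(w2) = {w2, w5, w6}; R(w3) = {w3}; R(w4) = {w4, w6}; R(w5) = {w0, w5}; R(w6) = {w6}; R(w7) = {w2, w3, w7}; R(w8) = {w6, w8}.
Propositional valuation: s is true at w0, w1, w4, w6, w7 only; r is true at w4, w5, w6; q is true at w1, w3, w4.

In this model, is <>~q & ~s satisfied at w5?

Yes

Recall that <>ψ holds at a world iff ψ holds at some accessible world.
At w5: <>~q is true, ~s is true, so <>~q & ~s is true.
  At w5: <>~q requires ~q at some successor in {w0, w5}.
    ~q holds at w0, so <>~q is true at w5.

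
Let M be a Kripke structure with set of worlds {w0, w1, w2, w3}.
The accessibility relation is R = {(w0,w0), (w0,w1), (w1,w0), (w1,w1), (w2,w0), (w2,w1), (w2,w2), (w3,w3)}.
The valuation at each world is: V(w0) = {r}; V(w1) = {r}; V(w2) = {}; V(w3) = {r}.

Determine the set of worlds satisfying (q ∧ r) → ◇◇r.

w0, w1, w2, w3

Let φ = (q ∧ r) → ◇◇r. Evaluate φ at each world:
  w0 (successors {w0, w1}): φ is true.
  w1 (successors {w0, w1}): φ is true.
  w2 (successors {w0, w1, w2}): φ is true.
  w3 (successors {w3}): φ is true.
For instance, at w0:
  At w0: q ∧ r is false, ◇◇r is true, so (q ∧ r) → ◇◇r is true.
    At w0: ◇◇r requires ◇r at some successor in {w0, w1}.
      ◇r holds at w0, so ◇◇r is true at w0.
Satisfying worlds: {w0, w1, w2, w3}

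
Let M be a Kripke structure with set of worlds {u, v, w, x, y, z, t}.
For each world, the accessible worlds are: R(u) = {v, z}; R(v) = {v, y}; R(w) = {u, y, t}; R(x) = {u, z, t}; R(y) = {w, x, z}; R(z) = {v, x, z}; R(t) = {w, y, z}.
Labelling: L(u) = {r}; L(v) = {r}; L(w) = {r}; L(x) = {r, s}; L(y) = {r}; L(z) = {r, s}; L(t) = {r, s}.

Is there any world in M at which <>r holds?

Recall that <>ψ holds at a world iff ψ holds at some accessible world.
Let φ = <>r. Evaluate φ at each world:
  u (successors {v, z}): φ is true.
  v (successors {v, y}): φ is true.
  w (successors {u, y, t}): φ is true.
  x (successors {u, z, t}): φ is true.
  y (successors {w, x, z}): φ is true.
  z (successors {v, x, z}): φ is true.
  t (successors {w, y, z}): φ is true.
Detail at u (witness):
  At u: <>r requires r at some successor in {v, z}.
    r holds at v, so <>r is true at u.

Yes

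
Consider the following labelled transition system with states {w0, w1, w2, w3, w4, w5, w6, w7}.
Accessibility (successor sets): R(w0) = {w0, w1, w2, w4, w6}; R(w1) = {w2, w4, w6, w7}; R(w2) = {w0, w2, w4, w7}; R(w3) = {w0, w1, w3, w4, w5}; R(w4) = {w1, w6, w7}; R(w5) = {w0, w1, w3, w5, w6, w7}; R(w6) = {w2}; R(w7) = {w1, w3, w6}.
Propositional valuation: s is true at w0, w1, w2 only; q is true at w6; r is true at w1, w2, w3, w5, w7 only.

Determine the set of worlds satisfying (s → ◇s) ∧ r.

Let φ = (s → ◇s) ∧ r. Evaluate φ at each world:
  w0 (successors {w0, w1, w2, w4, w6}): φ is false.
  w1 (successors {w2, w4, w6, w7}): φ is true.
  w2 (successors {w0, w2, w4, w7}): φ is true.
  w3 (successors {w0, w1, w3, w4, w5}): φ is true.
  w4 (successors {w1, w6, w7}): φ is false.
  w5 (successors {w0, w1, w3, w5, w6, w7}): φ is true.
  w6 (successors {w2}): φ is false.
  w7 (successors {w1, w3, w6}): φ is true.
For instance, at w7:
  At w7: s → ◇s is true, r is true, so (s → ◇s) ∧ r is true.
    At w7: s is false, ◇s is true, so s → ◇s is true.
      At w7: ◇s requires s at some successor in {w1, w3, w6}.
        s holds at w1, so ◇s is true at w7.
Satisfying worlds: {w1, w2, w3, w5, w7}

w1, w2, w3, w5, w7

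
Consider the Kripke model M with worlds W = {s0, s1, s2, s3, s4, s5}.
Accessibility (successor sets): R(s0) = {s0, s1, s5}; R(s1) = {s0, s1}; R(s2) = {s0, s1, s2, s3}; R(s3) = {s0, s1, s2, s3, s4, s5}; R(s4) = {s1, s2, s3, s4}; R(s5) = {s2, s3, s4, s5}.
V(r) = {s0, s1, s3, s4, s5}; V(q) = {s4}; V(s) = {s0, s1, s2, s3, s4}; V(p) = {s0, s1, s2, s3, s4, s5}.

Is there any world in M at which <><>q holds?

Yes

Let φ = <><>q. Evaluate φ at each world:
  s0 (successors {s0, s1, s5}): φ is true.
  s1 (successors {s0, s1}): φ is false.
  s2 (successors {s0, s1, s2, s3}): φ is true.
  s3 (successors {s0, s1, s2, s3, s4, s5}): φ is true.
  s4 (successors {s1, s2, s3, s4}): φ is true.
  s5 (successors {s2, s3, s4, s5}): φ is true.
Detail at s0 (witness):
  At s0: <><>q requires <>q at some successor in {s0, s1, s5}.
    <>q holds at s5, so <><>q is true at s0.
      At s5: <>q requires q at some successor in {s2, s3, s4, s5}.
        q holds at s4, so <>q is true at s5.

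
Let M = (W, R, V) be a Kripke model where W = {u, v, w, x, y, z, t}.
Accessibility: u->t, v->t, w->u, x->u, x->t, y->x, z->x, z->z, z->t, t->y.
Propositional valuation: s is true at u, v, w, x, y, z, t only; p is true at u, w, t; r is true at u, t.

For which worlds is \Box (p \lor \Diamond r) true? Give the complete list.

u, v, w, x, y, z

Let φ = \Box (p \lor \Diamond r). Evaluate φ at each world:
  u (successors {t}): φ is true.
  v (successors {t}): φ is true.
  w (successors {u}): φ is true.
  x (successors {u, t}): φ is true.
  y (successors {x}): φ is true.
  z (successors {x, z, t}): φ is true.
  t (successors {y}): φ is false.
For instance, at z:
  At z: \Box (p \lor \Diamond r) requires p \lor \Diamond r at every successor {x, z, t}.
      At x: p is false, \Diamond r is true, so p \lor \Diamond r is true.
      At z: p is false, \Diamond r is true, so p \lor \Diamond r is true.
      At t: p is true, \Diamond r is false, so p \lor \Diamond r is true.
  So \Box (p \lor \Diamond r) is true at z.
Satisfying worlds: {u, v, w, x, y, z}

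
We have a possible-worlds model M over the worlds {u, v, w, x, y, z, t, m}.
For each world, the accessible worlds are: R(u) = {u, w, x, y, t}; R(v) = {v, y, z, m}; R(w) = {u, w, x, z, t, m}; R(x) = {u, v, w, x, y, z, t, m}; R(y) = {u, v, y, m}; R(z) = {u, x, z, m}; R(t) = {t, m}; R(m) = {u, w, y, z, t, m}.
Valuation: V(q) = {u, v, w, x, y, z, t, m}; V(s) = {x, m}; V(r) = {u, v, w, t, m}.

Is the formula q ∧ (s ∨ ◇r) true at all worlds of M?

Let φ = q ∧ (s ∨ ◇r). Evaluate φ at each world:
  u (successors {u, w, x, y, t}): φ is true.
  v (successors {v, y, z, m}): φ is true.
  w (successors {u, w, x, z, t, m}): φ is true.
  x (successors {u, v, w, x, y, z, t, m}): φ is true.
  y (successors {u, v, y, m}): φ is true.
  z (successors {u, x, z, m}): φ is true.
  t (successors {t, m}): φ is true.
  m (successors {u, w, y, z, t, m}): φ is true.
For instance, at z:
  At z: q is true, s ∨ ◇r is true, so q ∧ (s ∨ ◇r) is true.
    At z: s is false, ◇r is true, so s ∨ ◇r is true.
      At z: ◇r requires r at some successor in {u, x, z, m}.
        r holds at u, so ◇r is true at z.

Yes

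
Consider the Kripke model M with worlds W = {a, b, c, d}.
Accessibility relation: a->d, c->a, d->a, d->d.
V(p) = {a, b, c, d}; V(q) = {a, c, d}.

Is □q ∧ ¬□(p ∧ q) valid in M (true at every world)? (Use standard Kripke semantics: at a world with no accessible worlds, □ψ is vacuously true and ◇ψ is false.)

Let φ = □q ∧ ¬□(p ∧ q). Evaluate φ at each world:
  a (successors {d}): φ is false.
  b (successors ∅): φ is false.
  c (successors {a}): φ is false.
  d (successors {a, d}): φ is false.
Detail at a (counterexample):
  At a: □q is true, ¬□(p ∧ q) is false, so □q ∧ ¬□(p ∧ q) is false.
    At a: □q requires q at every successor {d}.
      At d: q is true.
    So □q is true at a.
    At a: □(p ∧ q) is true, so ¬□(p ∧ q) is false.
      At a: □(p ∧ q) requires p ∧ q at every successor {d}.
        At d: p ∧ q is true.
      So □(p ∧ q) is true at a.

No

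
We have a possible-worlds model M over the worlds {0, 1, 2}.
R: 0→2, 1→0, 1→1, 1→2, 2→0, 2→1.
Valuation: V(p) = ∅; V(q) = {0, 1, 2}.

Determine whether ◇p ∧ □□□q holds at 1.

Recall that □ψ holds at a world iff ψ holds at every accessible world, and ◇ψ holds iff ψ holds at some accessible world.
At 1: ◇p is false, □□□q is true, so ◇p ∧ □□□q is false.
  At 1: ◇p requires p at some successor in {0, 1, 2}.
    At 0: p is false.
    At 1: p is false.
    At 2: p is false.
  So ◇p is false at 1.
  At 1: □□□q requires □□q at every successor {0, 1, 2}.
      At 0: □□q requires □q at every successor {2}.
        At 2: □q is true.
      So □□q is true at 0.
      At 1: □□q requires □q at every successor {0, 1, 2}.
        At 0: □q is true.
        At 1: □q is true.
        At 2: □q is true.
      So □□q is true at 1.
      At 2: □□q requires □q at every successor {0, 1}.
        At 0: □q is true.
        At 1: □q is true.
      So □□q is true at 2.
  So □□□q is true at 1.

No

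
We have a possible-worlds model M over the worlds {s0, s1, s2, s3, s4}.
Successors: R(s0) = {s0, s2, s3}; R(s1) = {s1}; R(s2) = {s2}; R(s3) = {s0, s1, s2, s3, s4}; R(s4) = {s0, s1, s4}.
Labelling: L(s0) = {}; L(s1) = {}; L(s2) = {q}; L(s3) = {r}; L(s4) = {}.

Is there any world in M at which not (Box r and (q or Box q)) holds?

Recall that Box ψ holds at a world iff ψ holds at every accessible world, and Dia ψ holds iff ψ holds at some accessible world.
Let φ = not (Box r and (q or Box q)). Evaluate φ at each world:
  s0 (successors {s0, s2, s3}): φ is true.
  s1 (successors {s1}): φ is true.
  s2 (successors {s2}): φ is true.
  s3 (successors {s0, s1, s2, s3, s4}): φ is true.
  s4 (successors {s0, s1, s4}): φ is true.
Detail at s0 (witness):
  At s0: Box r and (q or Box q) is false, so not (Box r and (q or Box q)) is true.
    At s0: Box r is false, q or Box q is false, so Box r and (q or Box q) is false.
      At s0: Box r requires r at every successor {s0, s2, s3}.
        r fails at s0, so Box r is false at s0.
      At s0: q is false, Box q is false, so q or Box q is false.

Yes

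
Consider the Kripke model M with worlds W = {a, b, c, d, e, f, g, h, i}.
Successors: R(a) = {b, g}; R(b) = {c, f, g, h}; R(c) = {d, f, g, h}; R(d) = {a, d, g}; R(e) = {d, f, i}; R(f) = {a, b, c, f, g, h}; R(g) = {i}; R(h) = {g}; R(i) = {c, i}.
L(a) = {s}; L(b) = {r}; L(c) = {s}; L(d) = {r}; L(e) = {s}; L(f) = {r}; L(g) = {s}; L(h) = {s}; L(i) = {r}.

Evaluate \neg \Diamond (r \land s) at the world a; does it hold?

At a: \Diamond (r \land s) is false, so \neg \Diamond (r \land s) is true.
  At a: \Diamond (r \land s) requires r \land s at some successor in {b, g}.
    At b: r \land s is false.
    At g: r \land s is false.
  So \Diamond (r \land s) is false at a.

Yes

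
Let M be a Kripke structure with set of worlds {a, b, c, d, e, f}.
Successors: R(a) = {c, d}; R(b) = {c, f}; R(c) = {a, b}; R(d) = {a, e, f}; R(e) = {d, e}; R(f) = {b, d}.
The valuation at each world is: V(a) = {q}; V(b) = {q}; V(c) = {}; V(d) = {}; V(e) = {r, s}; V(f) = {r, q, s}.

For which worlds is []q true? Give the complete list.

c

Let φ = []q. Evaluate φ at each world:
  a (successors {c, d}): φ is false.
  b (successors {c, f}): φ is false.
  c (successors {a, b}): φ is true.
  d (successors {a, e, f}): φ is false.
  e (successors {d, e}): φ is false.
  f (successors {b, d}): φ is false.
For instance, at e:
  At e: []q requires q at every successor {d, e}.
    q fails at d, so []q is false at e.
Satisfying worlds: {c}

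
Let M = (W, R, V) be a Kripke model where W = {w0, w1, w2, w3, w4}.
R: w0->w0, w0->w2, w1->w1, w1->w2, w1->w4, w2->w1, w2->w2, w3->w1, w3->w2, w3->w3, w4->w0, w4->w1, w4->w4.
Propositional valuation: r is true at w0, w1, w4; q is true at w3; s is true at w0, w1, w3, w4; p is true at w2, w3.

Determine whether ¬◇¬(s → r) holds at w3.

No

Recall that ◇ψ holds at a world iff ψ holds at some accessible world.
At w3: ◇¬(s → r) is true, so ¬◇¬(s → r) is false.
  At w3: ◇¬(s → r) requires ¬(s → r) at some successor in {w1, w2, w3}.
    ¬(s → r) holds at w3, so ◇¬(s → r) is true at w3.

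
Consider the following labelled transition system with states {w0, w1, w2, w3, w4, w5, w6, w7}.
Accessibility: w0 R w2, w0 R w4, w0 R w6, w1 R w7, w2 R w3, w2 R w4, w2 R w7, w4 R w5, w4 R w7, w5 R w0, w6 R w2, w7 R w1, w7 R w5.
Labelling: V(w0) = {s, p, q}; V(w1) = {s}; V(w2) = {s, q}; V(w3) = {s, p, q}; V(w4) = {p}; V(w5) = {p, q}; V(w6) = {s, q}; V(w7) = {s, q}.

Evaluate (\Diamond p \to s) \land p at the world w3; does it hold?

Yes

Recall that \Diamond ψ holds at a world iff ψ holds at some accessible world.
At w3: \Diamond p \to s is true, p is true, so (\Diamond p \to s) \land p is true.
  At w3: \Diamond p is false, s is true, so \Diamond p \to s is true.
    At w3: no accessible worlds, so \Diamond p is false.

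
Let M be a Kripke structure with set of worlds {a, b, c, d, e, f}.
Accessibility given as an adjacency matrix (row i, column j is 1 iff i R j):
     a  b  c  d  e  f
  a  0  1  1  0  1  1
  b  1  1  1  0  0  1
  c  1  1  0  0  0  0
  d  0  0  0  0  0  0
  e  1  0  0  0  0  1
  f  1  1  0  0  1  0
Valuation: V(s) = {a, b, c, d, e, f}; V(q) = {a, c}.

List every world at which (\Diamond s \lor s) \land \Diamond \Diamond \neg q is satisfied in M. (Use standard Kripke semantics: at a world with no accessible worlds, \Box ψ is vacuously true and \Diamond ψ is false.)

Recall that \Diamond ψ holds at a world iff ψ holds at some accessible world.
Let φ = (\Diamond s \lor s) \land \Diamond \Diamond \neg q. Evaluate φ at each world:
  a (successors {b, c, e, f}): φ is true.
  b (successors {a, b, c, f}): φ is true.
  c (successors {a, b}): φ is true.
  d (successors ∅): φ is false.
  e (successors {a, f}): φ is true.
  f (successors {a, b, e}): φ is true.
For instance, at b:
  At b: \Diamond s \lor s is true, \Diamond \Diamond \neg q is true, so (\Diamond s \lor s) \land \Diamond \Diamond \neg q is true.
    At b: \Diamond s is true, s is true, so \Diamond s \lor s is true.
      At b: \Diamond s requires s at some successor in {a, b, c, f}.
        s holds at a, so \Diamond s is true at b.
    At b: \Diamond \Diamond \neg q requires \Diamond \neg q at some successor in {a, b, c, f}.
      \Diamond \neg q holds at a, so \Diamond \Diamond \neg q is true at b.
Satisfying worlds: {a, b, c, e, f}

a, b, c, e, f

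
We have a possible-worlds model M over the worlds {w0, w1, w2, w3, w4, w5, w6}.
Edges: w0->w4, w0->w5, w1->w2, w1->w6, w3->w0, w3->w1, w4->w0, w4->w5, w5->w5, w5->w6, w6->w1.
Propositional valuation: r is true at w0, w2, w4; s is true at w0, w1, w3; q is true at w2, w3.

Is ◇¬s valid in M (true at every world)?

No

Recall that ◇ψ holds at a world iff ψ holds at some accessible world.
Let φ = ◇¬s. Evaluate φ at each world:
  w0 (successors {w4, w5}): φ is true.
  w1 (successors {w2, w6}): φ is true.
  w2 (successors ∅): φ is false.
  w3 (successors {w0, w1}): φ is false.
  w4 (successors {w0, w5}): φ is true.
  w5 (successors {w5, w6}): φ is true.
  w6 (successors {w1}): φ is false.
Detail at w2 (counterexample):
  At w2: no accessible worlds, so ◇¬s is false.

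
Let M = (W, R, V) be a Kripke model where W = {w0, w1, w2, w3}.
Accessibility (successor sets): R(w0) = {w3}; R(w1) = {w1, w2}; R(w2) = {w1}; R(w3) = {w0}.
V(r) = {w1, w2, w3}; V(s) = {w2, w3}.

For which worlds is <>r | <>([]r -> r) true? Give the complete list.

Recall that []ψ holds at a world iff ψ holds at every accessible world, and <>ψ holds iff ψ holds at some accessible world.
Let φ = <>r | <>([]r -> r). Evaluate φ at each world:
  w0 (successors {w3}): φ is true.
  w1 (successors {w1, w2}): φ is true.
  w2 (successors {w1}): φ is true.
  w3 (successors {w0}): φ is false.
For instance, at w0:
  At w0: <>r is true, <>([]r -> r) is true, so <>r | <>([]r -> r) is true.
    At w0: <>r requires r at some successor in {w3}.
      r holds at w3, so <>r is true at w0.
    At w0: <>([]r -> r) requires []r -> r at some successor in {w3}.
      []r -> r holds at w3, so <>([]r -> r) is true at w0.
Satisfying worlds: {w0, w1, w2}

w0, w1, w2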